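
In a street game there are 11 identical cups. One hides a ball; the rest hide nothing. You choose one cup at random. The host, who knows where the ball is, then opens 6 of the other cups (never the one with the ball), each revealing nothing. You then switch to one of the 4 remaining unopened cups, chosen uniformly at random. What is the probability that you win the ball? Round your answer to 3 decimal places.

Your original cup holds the ball with probability 1/11, so the other 10 collectively hold it with probability 10/11.
The host can always find 6 empty cups to open, so the reveals don't change that 10/11; it is now spread over the 4 remaining unopened cups.
P(win by switching) = (10/11) · (1/4) = 5/22 ≈ 0.227.

0.227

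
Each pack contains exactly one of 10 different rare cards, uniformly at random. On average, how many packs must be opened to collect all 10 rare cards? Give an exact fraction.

After i distinct types are collected, each trial gives a new one with probability (10−i)/10, so the expected wait for the next new type is 10/(10−i).
E = 10/10 + 10/9 + 10/8 + 10/7 + 10/6 + 10/5 + 10/4 + 10/3 + 10/2 + 10/1 = 7381/252.

7381/252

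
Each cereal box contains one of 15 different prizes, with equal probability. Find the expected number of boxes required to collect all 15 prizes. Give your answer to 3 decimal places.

After i distinct types are collected, each trial gives a new one with probability (15−i)/15, so the expected wait for the next new type is 15/(15−i).
E = 15/15 + 15/14 + 15/13 + 15/12 + 15/11 + 15/10 + 15/9 + 15/8 + 15/7 + 15/6 + 15/5 + 15/4 + 15/3 + 15/2 + 15/1 = 1195757/24024 ≈ 49.773.

49.773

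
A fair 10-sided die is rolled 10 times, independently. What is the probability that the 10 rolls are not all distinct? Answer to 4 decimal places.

0.9996

P(all 10 different) = 10/10 · 9/10 · ··· · 1/10 ≈ 0.0004.
P(at least two equal) = 1 − 0.0004 = 0.9996.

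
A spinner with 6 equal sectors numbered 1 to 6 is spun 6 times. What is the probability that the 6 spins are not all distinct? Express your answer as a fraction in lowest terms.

319/324

P(all 6 different) = 6/6 · 5/6 · ··· · 1/6 = 5/324.
P(at least two equal) = 1 − 5/324 = 319/324.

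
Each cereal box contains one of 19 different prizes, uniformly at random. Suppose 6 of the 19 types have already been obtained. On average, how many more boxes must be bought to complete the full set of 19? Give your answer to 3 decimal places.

Starting from 6 distinct types, each trial gives a new one with probability (19−i)/19 when i types are held, so the wait for the next new type is 19/(19−i).
E = 19/13 + 19/12 + 19/11 + 19/10 + 19/9 + 19/8 + 19/7 + 19/6 + 19/5 + 19/4 + 19/3 + 19/2 + 19/1 = 21773867/360360 ≈ 60.423.

60.423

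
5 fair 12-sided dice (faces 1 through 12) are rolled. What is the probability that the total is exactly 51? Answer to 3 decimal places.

0.003

There are 12^5 = 248832 equally likely outcomes.
The number of ordered 5-tuples from {1,…,12} summing to 51 is 715.
P(sum = 51) = 715/248832 ≈ 0.003.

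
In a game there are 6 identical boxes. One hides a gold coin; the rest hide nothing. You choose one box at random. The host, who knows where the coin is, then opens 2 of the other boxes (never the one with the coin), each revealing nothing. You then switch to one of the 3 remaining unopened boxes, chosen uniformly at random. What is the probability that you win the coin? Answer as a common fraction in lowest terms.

5/18

Your original box holds the coin with probability 1/6, so the other 5 collectively hold it with probability 5/6.
The host can always find 2 empty boxes to open, so the reveals don't change that 5/6; it is now spread over the 3 remaining unopened boxes.
P(win by switching) = (5/6) · (1/3) = 5/18.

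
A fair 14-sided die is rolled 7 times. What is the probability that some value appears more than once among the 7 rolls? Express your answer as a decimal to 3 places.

0.836

P(all 7 different) = 14/14 · 13/14 · ··· · 8/14 ≈ 0.164.
P(at least two equal) = 1 − 0.164 = 0.836.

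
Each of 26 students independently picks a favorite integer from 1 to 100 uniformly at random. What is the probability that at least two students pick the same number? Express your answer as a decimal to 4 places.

0.9718

It's easier to compute the probability that all 26 are distinct.
P(all distinct) = 100/100 · 99/100 · ··· · 75/100 ≈ 0.0282.
So the probability of at least one match is 1 − 0.0282 = 0.9718.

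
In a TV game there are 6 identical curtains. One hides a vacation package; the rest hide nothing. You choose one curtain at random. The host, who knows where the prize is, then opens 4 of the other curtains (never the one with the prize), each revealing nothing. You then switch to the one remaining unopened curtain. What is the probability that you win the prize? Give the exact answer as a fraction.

5/6

Your original curtain holds the prize with probability 1/6, so the other 5 collectively hold it with probability 5/6.
The host can always find 4 empty curtains to open, so the reveals don't change that 5/6; it is now spread over the 1 remaining unopened curtain.
P(win by switching) = (5/6) · (1/1) = 5/6.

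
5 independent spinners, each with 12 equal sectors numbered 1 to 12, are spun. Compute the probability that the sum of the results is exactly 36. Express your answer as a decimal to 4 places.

0.0458

There are 12^5 = 248832 equally likely outcomes.
The number of ordered 5-tuples from {1,…,12} summing to 36 is 11385.
P(sum = 36) = 11385/248832 = 1265/27648 ≈ 0.0458.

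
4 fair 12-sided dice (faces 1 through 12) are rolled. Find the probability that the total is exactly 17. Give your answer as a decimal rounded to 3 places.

0.026

There are 12^4 = 20736 equally likely outcomes.
The number of ordered 4-tuples from {1,…,12} summing to 17 is 544.
P(sum = 17) = 544/20736 = 17/648 ≈ 0.026.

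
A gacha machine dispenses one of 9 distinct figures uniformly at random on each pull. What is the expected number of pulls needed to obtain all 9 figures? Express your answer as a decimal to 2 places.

After i distinct types are collected, each trial gives a new one with probability (9−i)/9, so the expected wait for the next new type is 9/(9−i).
E = 9/9 + 9/8 + 9/7 + 9/6 + 9/5 + 9/4 + 9/3 + 9/2 + 9/1 = 7129/280 ≈ 25.46.

25.46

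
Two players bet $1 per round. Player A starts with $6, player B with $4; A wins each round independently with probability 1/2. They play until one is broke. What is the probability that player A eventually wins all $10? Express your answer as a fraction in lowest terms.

With a fair step, P(i) = ½P(i−1) + ½P(i+1) with P(0)=0, P(10)=1 has the linear solution P(i) = i/10.
P(6) = 6/10 = 3/5.

3/5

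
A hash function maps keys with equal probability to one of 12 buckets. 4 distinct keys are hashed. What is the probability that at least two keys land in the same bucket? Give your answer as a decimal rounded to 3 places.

It's easier to compute the probability that all 4 are distinct.
P(all distinct) = 12/12 · 11/12 · ··· · 9/12 ≈ 0.573.
So the probability of at least one match is 1 − 0.573 = 0.427.

0.427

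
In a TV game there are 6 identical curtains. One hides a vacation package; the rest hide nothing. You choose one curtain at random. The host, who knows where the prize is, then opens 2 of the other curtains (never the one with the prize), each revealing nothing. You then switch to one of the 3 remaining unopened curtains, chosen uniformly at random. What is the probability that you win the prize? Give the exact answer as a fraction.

5/18

Your original curtain holds the prize with probability 1/6, so the other 5 collectively hold it with probability 5/6.
The host can always find 2 empty curtains to open, so the reveals don't change that 5/6; it is now spread over the 3 remaining unopened curtains.
P(win by switching) = (5/6) · (1/3) = 5/18.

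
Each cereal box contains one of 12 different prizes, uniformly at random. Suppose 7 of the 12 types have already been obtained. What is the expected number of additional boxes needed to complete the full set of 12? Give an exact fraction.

137/5

Starting from 7 distinct types, each trial gives a new one with probability (12−i)/12 when i types are held, so the wait for the next new type is 12/(12−i).
E = 12/5 + 12/4 + 12/3 + 12/2 + 12/1 = 137/5.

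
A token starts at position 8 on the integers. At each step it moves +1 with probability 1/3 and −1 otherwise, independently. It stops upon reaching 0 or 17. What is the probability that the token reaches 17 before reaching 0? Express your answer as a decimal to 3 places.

0.002

Let r = q/p = (2/3)/(1/3) = 2. The recurrence P(i) = p·P(i+1) + q·P(i−1) with P(0)=0, P(17)=1 gives P(i) = (1 − r^i)/(1 − r^17).
P(8) = (1 − (2)^8) / (1 − (2)^17) = 255/131071 ≈ 0.002.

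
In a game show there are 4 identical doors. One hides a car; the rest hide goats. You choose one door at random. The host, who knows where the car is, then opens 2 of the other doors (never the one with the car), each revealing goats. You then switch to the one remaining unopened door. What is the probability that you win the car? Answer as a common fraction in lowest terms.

Your original door holds the car with probability 1/4, so the other 3 collectively hold it with probability 3/4.
The host can always find 2 empty doors to open, so the reveals don't change that 3/4; it is now spread over the 1 remaining unopened door.
P(win by switching) = (3/4) · (1/1) = 3/4.

3/4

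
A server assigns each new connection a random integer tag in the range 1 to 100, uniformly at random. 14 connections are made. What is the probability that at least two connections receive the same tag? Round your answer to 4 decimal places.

It's easier to compute the probability that all 14 are distinct.
P(all distinct) = 100/100 · 99/100 · ··· · 87/100 ≈ 0.3852.
So the probability of at least one match is 1 − 0.3852 = 0.6148.

0.6148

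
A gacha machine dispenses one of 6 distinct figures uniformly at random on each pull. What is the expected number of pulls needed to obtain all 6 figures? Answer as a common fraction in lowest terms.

After i distinct types are collected, each trial gives a new one with probability (6−i)/6, so the expected wait for the next new type is 6/(6−i).
E = 6/6 + 6/5 + 6/4 + 6/3 + 6/2 + 6/1 = 147/10.

147/10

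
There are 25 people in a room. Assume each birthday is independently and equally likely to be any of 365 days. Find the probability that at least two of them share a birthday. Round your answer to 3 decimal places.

0.569

It's easier to compute the probability that all 25 are distinct.
P(all distinct) = 365/365 · 364/365 · ··· · 341/365 ≈ 0.431.
So the probability of at least one match is 1 − 0.431 = 0.569.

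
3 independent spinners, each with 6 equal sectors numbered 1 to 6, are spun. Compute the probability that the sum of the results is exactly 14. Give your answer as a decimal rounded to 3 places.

There are 6^3 = 216 equally likely outcomes.
The number of ordered 3-tuples from {1,…,6} summing to 14 is 15.
P(sum = 14) = 15/216 = 5/72 ≈ 0.069.

0.069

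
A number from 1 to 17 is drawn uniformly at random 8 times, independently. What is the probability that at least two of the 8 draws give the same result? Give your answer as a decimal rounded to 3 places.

P(all 8 different) = 17/17 · 16/17 · ··· · 10/17 ≈ 0.141.
P(at least two equal) = 1 − 0.141 = 0.859.

0.859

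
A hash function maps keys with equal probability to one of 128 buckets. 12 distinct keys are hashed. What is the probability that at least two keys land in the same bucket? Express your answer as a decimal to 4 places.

It's easier to compute the probability that all 12 are distinct.
P(all distinct) = 128/128 · 127/128 · ··· · 117/128 ≈ 0.5875.
So the probability of at least one match is 1 − 0.5875 = 0.4125.

0.4125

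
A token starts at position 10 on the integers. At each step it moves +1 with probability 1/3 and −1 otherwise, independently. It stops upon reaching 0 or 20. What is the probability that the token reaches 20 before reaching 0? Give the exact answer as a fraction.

1/1025

Let r = q/p = (2/3)/(1/3) = 2. The recurrence P(i) = p·P(i+1) + q·P(i−1) with P(0)=0, P(20)=1 gives P(i) = (1 − r^i)/(1 − r^20).
P(10) = (1 − (2)^10) / (1 − (2)^20) = 1/1025.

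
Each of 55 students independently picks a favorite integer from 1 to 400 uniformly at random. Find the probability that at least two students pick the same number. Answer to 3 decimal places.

It's easier to compute the probability that all 55 are distinct.
P(all distinct) = 400/400 · 399/400 · ··· · 346/400 ≈ 0.020.
So the probability of at least one match is 1 − 0.020 = 0.980.

0.980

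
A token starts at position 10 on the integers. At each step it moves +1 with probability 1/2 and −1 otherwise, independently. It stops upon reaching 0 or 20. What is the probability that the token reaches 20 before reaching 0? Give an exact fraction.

1/2

With a fair step, P(i) = ½P(i−1) + ½P(i+1) with P(0)=0, P(20)=1 has the linear solution P(i) = i/20.
P(10) = 10/20 = 1/2.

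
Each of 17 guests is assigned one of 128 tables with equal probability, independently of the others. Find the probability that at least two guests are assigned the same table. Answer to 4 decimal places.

0.6709

It's easier to compute the probability that all 17 are distinct.
P(all distinct) = 128/128 · 127/128 · ··· · 112/128 ≈ 0.3291.
So the probability of at least one match is 1 − 0.3291 = 0.6709.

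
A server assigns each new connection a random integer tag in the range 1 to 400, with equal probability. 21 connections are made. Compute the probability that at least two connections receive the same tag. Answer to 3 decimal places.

0.414

It's easier to compute the probability that all 21 are distinct.
P(all distinct) = 400/400 · 399/400 · ··· · 380/400 ≈ 0.586.
So the probability of at least one match is 1 − 0.586 = 0.414.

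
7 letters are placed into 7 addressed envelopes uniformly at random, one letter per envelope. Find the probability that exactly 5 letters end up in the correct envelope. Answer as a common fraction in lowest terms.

Choose which 5 of the 7 are fixed: C(7,5) = 21 ways.
The remaining 2 must have no fixed point: D(2) = 1.
P = 21·1/5040 = 1/240.

1/240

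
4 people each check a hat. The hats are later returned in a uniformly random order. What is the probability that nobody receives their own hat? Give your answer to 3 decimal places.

0.375

This is the derangement probability: permutations of 4 with no fixed point.
D(4) = 4! · (1 − 1/1! + 1/2! − ··· + (−1)^4/4!) = 9.
P = 9/24 = 3/8 ≈ 0.375.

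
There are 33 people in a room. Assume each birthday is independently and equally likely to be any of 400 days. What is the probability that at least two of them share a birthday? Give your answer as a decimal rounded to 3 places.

0.743

It's easier to compute the probability that all 33 are distinct.
P(all distinct) = 400/400 · 399/400 · ··· · 368/400 ≈ 0.257.
So the probability of at least one match is 1 − 0.257 = 0.743.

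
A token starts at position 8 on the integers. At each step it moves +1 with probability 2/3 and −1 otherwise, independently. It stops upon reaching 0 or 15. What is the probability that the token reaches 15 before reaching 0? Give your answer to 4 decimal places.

0.9961

Let r = q/p = (1/3)/(2/3) = 1/2. The recurrence P(i) = p·P(i+1) + q·P(i−1) with P(0)=0, P(15)=1 gives P(i) = (1 − r^i)/(1 − r^15).
P(8) = (1 − (1/2)^8) / (1 − (1/2)^15) = 32640/32767 ≈ 0.9961.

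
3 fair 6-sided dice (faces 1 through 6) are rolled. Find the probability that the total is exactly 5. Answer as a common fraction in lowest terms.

There are 6^3 = 216 equally likely outcomes.
The number of ordered 3-tuples from {1,…,6} summing to 5 is 6.
P(sum = 5) = 6/216 = 1/36.

1/36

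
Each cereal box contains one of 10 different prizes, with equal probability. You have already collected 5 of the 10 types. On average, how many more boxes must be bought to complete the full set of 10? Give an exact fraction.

Starting from 5 distinct types, each trial gives a new one with probability (10−i)/10 when i types are held, so the wait for the next new type is 10/(10−i).
E = 10/5 + 10/4 + 10/3 + 10/2 + 10/1 = 137/6.

137/6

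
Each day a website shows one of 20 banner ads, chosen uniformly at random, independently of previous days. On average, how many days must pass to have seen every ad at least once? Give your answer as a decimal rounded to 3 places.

After i distinct types are collected, each trial gives a new one with probability (20−i)/20, so the expected wait for the next new type is 20/(20−i).
E = 20/20 + 20/19 + 20/18 + 20/17 + 20/16 + 20/15 + 20/14 + 20/13 + 20/12 + 20/11 + 20/10 + 20/9 + 20/8 + 20/7 + 20/6 + 20/5 + 20/4 + 20/3 + 20/2 + 20/1 = 279175675/3879876 ≈ 71.955.

71.955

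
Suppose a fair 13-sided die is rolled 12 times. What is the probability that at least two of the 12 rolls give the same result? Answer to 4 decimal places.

0.9997

P(all 12 different) = 13/13 · 12/13 · ··· · 2/13 ≈ 0.0003.
P(at least two equal) = 1 − 0.0003 = 0.9997.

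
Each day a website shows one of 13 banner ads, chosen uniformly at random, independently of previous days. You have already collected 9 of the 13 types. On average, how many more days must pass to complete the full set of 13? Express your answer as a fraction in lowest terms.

Starting from 9 distinct types, each trial gives a new one with probability (13−i)/13 when i types are held, so the wait for the next new type is 13/(13−i).
E = 13/4 + 13/3 + 13/2 + 13/1 = 325/12.

325/12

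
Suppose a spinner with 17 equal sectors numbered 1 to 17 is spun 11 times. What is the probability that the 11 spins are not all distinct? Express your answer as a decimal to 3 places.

P(all 11 different) = 17/17 · 16/17 · ··· · 7/17 ≈ 0.014.
P(at least two equal) = 1 − 0.014 = 0.986.

0.986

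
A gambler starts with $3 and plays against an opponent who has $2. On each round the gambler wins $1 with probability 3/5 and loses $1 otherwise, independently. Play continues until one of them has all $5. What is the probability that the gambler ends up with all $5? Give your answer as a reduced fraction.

171/211

Let r = q/p = (2/5)/(3/5) = 2/3. The recurrence P(i) = p·P(i+1) + q·P(i−1) with P(0)=0, P(5)=1 gives P(i) = (1 − r^i)/(1 − r^5).
P(3) = (1 − (2/3)^3) / (1 − (2/3)^5) = 171/211.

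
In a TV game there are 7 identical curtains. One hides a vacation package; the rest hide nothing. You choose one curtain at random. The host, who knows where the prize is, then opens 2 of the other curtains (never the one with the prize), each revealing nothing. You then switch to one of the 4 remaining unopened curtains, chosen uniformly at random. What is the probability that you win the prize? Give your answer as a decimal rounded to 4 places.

0.2143

Your original curtain holds the prize with probability 1/7, so the other 6 collectively hold it with probability 6/7.
The host can always find 2 empty curtains to open, so the reveals don't change that 6/7; it is now spread over the 4 remaining unopened curtains.
P(win by switching) = (6/7) · (1/4) = 3/14 ≈ 0.2143.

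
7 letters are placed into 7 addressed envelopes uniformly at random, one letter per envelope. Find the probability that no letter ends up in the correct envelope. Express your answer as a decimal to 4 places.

0.3679

This is the derangement probability: permutations of 7 with no fixed point.
D(7) = 7! · (1 − 1/1! + 1/2! − ··· + (−1)^7/7!) = 1854.
P = 1854/5040 = 103/280 ≈ 0.3679.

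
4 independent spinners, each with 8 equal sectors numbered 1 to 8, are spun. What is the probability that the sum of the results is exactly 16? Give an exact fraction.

There are 8^4 = 4096 equally likely outcomes.
The number of ordered 4-tuples from {1,…,8} summing to 16 is 315.
P(sum = 16) = 315/4096.

315/4096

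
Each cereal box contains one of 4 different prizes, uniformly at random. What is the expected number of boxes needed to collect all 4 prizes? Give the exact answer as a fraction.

After i distinct types are collected, each trial gives a new one with probability (4−i)/4, so the expected wait for the next new type is 4/(4−i).
E = 4/4 + 4/3 + 4/2 + 4/1 = 25/3.

25/3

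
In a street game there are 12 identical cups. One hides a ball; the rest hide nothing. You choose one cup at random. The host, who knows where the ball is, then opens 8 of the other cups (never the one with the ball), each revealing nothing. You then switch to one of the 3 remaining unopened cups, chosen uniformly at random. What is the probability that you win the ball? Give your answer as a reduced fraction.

11/36

Your original cup holds the ball with probability 1/12, so the other 11 collectively hold it with probability 11/12.
The host can always find 8 empty cups to open, so the reveals don't change that 11/12; it is now spread over the 3 remaining unopened cups.
P(win by switching) = (11/12) · (1/3) = 11/36.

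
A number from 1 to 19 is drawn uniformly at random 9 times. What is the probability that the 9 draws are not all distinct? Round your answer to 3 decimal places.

P(all 9 different) = 19/19 · 18/19 · ··· · 11/19 ≈ 0.104.
P(at least two equal) = 1 − 0.104 = 0.896.

0.896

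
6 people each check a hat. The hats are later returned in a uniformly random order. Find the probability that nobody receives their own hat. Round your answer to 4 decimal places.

This is the derangement probability: permutations of 6 with no fixed point.
D(6) = 6! · (1 − 1/1! + 1/2! − ··· + (−1)^6/6!) = 265.
P = 265/720 = 53/144 ≈ 0.3681.

0.3681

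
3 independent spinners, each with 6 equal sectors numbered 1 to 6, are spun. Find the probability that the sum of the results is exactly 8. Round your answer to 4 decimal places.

There are 6^3 = 216 equally likely outcomes.
The number of ordered 3-tuples from {1,…,6} summing to 8 is 21.
P(sum = 8) = 21/216 = 7/72 ≈ 0.0972.

0.0972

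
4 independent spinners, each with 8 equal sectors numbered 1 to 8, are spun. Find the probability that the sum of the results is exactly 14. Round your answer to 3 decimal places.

There are 8^4 = 4096 equally likely outcomes.
The number of ordered 4-tuples from {1,…,8} summing to 14 is 246.
P(sum = 14) = 246/4096 = 123/2048 ≈ 0.060.

0.060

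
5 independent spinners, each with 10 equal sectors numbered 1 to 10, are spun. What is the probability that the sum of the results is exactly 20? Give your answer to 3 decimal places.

0.032

There are 10^5 = 100000 equally likely outcomes.
The number of ordered 5-tuples from {1,…,10} summing to 20 is 3246.
P(sum = 20) = 3246/100000 = 1623/50000 ≈ 0.032.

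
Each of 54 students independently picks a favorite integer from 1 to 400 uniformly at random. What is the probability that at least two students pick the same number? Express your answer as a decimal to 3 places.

0.976

It's easier to compute the probability that all 54 are distinct.
P(all distinct) = 400/400 · 399/400 · ··· · 347/400 ≈ 0.024.
So the probability of at least one match is 1 − 0.024 = 0.976.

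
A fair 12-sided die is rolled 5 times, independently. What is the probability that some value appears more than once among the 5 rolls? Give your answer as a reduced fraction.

89/144

P(all 5 different) = 12/12 · 11/12 · ··· · 8/12 = 55/144.
P(at least two equal) = 1 − 55/144 = 89/144.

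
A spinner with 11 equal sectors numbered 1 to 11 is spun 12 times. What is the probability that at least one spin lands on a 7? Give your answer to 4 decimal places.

0.6814

P(no spin lands on a 7) = (10/11)^12 ≈ 0.3186.
P(at least one) = 1 − 0.3186 = 0.6814.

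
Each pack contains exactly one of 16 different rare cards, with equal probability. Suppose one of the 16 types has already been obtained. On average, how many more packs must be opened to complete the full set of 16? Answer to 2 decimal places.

53.09

Starting from 1 distinct type, each trial gives a new one with probability (16−i)/16 when i types are held, so the wait for the next new type is 16/(16−i).
E = 16/15 + 16/14 + 16/13 + 16/12 + 16/11 + 16/10 + 16/9 + 16/8 + 16/7 + 16/6 + 16/5 + 16/4 + 16/3 + 16/2 + 16/1 = 2391514/45045 ≈ 53.09.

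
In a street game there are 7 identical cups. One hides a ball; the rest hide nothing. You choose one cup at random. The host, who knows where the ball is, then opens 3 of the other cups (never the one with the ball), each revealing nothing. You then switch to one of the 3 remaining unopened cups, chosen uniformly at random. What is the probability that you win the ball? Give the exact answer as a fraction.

Your original cup holds the ball with probability 1/7, so the other 6 collectively hold it with probability 6/7.
The host can always find 3 empty cups to open, so the reveals don't change that 6/7; it is now spread over the 3 remaining unopened cups.
P(win by switching) = (6/7) · (1/3) = 2/7.

2/7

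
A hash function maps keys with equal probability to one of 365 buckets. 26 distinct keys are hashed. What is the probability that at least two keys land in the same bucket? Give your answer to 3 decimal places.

0.598

It's easier to compute the probability that all 26 are distinct.
P(all distinct) = 365/365 · 364/365 · ··· · 340/365 ≈ 0.402.
So the probability of at least one match is 1 − 0.402 = 0.598.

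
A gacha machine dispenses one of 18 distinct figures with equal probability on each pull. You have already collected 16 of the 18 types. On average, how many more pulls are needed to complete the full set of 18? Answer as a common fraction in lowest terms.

Starting from 16 distinct types, each trial gives a new one with probability (18−i)/18 when i types are held, so the wait for the next new type is 18/(18−i).
E = 18/2 + 18/1 = 27.

27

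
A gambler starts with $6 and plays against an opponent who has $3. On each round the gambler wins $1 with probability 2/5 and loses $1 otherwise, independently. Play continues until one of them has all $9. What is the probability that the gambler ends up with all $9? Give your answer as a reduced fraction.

280/1009

Let r = q/p = (3/5)/(2/5) = 3/2. The recurrence P(i) = p·P(i+1) + q·P(i−1) with P(0)=0, P(9)=1 gives P(i) = (1 − r^i)/(1 − r^9).
P(6) = (1 − (3/2)^6) / (1 − (3/2)^9) = 280/1009.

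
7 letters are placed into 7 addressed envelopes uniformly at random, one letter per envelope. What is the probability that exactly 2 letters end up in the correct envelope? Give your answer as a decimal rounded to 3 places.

0.183

Choose which 2 of the 7 are fixed: C(7,2) = 21 ways.
The remaining 5 must have no fixed point: D(5) = 44.
P = 21·44/5040 = 11/60 ≈ 0.183.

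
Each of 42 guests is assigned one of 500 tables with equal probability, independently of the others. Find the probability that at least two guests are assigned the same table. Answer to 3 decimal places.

0.830

It's easier to compute the probability that all 42 are distinct.
P(all distinct) = 500/500 · 499/500 · ··· · 459/500 ≈ 0.170.
So the probability of at least one match is 1 − 0.170 = 0.830.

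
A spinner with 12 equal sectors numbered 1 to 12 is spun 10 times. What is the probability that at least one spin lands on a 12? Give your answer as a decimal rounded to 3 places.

0.581

P(no spin lands on a 12) = (11/12)^10 ≈ 0.419.
P(at least one) = 1 − 0.419 = 0.581.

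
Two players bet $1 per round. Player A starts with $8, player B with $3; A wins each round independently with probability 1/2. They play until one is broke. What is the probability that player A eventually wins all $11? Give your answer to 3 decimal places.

0.727

With a fair step, P(i) = ½P(i−1) + ½P(i+1) with P(0)=0, P(11)=1 has the linear solution P(i) = i/11.
P(8) = 8/11 ≈ 0.727.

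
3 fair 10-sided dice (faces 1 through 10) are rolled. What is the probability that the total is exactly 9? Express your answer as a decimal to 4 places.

0.0280

There are 10^3 = 1000 equally likely outcomes.
The number of ordered 3-tuples from {1,…,10} summing to 9 is 28.
P(sum = 9) = 28/1000 = 7/250 ≈ 0.0280.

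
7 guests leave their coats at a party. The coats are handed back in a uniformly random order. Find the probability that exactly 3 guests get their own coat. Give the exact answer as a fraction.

Choose which 3 of the 7 are fixed: C(7,3) = 35 ways.
The remaining 4 must have no fixed point: D(4) = 9.
P = 35·9/5040 = 1/16.

1/16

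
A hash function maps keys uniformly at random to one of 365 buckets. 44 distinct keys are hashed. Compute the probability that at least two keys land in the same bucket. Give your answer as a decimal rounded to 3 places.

0.933

It's easier to compute the probability that all 44 are distinct.
P(all distinct) = 365/365 · 364/365 · ··· · 322/365 ≈ 0.067.
So the probability of at least one match is 1 − 0.067 = 0.933.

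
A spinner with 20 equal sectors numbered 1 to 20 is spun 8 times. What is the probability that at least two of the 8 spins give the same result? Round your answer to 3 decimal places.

0.802

P(all 8 different) = 20/20 · 19/20 · ··· · 13/20 ≈ 0.198.
P(at least two equal) = 1 − 0.198 = 0.802.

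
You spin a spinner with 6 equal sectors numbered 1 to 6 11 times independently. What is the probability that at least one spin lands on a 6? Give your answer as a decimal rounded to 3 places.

0.865

P(no spin lands on a 6) = (5/6)^11 ≈ 0.135.
P(at least one) = 1 − 0.135 = 0.865.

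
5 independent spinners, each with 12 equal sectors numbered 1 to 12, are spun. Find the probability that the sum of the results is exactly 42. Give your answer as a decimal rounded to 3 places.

There are 12^5 = 248832 equally likely outcomes.
The number of ordered 5-tuples from {1,…,12} summing to 42 is 6265.
P(sum = 42) = 6265/248832 ≈ 0.025.

0.025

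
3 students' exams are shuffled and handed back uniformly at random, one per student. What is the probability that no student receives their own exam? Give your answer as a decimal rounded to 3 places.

This is the derangement probability: permutations of 3 with no fixed point.
D(3) = 3! · (1 − 1/1! + 1/2! − ··· + (−1)^3/3!) = 2.
P = 2/6 = 1/3 ≈ 0.333.

0.333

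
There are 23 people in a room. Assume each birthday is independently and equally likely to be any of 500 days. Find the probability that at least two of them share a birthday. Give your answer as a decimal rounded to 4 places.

It's easier to compute the probability that all 23 are distinct.
P(all distinct) = 500/500 · 499/500 · ··· · 478/500 ≈ 0.5982.
So the probability of at least one match is 1 − 0.5982 = 0.4018.

0.4018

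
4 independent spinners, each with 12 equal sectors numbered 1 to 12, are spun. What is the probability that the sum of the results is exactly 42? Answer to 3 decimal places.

There are 12^4 = 20736 equally likely outcomes.
The number of ordered 4-tuples from {1,…,12} summing to 42 is 84.
P(sum = 42) = 84/20736 = 7/1728 ≈ 0.004.

0.004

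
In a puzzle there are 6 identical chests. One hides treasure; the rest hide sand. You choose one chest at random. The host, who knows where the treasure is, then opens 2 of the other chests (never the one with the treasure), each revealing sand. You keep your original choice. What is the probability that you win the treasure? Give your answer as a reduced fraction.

1/6

The host can always open 2 empty chests regardless of your choice, so the reveals give no information about your original chest.
P(win by staying) = 1/6.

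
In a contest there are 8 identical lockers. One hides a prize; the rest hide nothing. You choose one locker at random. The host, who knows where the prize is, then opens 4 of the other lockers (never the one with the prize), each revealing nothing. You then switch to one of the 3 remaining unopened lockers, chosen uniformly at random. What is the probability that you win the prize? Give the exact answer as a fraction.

7/24

Your original locker holds the prize with probability 1/8, so the other 7 collectively hold it with probability 7/8.
The host can always find 4 empty lockers to open, so the reveals don't change that 7/8; it is now spread over the 3 remaining unopened lockers.
P(win by switching) = (7/8) · (1/3) = 7/24.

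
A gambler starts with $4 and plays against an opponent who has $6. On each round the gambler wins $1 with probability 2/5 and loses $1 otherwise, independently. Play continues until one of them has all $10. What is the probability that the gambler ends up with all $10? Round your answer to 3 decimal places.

0.072

Let r = q/p = (3/5)/(2/5) = 3/2. The recurrence P(i) = p·P(i+1) + q·P(i−1) with P(0)=0, P(10)=1 gives P(i) = (1 − r^i)/(1 − r^10).
P(4) = (1 − (3/2)^4) / (1 − (3/2)^10) = 832/11605 ≈ 0.072.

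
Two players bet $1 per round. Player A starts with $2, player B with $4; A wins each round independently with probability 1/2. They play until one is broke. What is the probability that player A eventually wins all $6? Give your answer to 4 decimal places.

0.3333

With a fair step, P(i) = ½P(i−1) + ½P(i+1) with P(0)=0, P(6)=1 has the linear solution P(i) = i/6.
P(2) = 2/6 = 1/3 ≈ 0.3333.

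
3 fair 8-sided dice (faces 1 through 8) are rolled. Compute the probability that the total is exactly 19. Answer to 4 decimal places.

There are 8^3 = 512 equally likely outcomes.
The number of ordered 3-tuples from {1,…,8} summing to 19 is 21.
P(sum = 19) = 21/512 ≈ 0.0410.

0.0410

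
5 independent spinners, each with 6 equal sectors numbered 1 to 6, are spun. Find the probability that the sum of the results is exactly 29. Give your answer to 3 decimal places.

There are 6^5 = 7776 equally likely outcomes.
The number of ordered 5-tuples from {1,…,6} summing to 29 is 5.
P(sum = 29) = 5/7776 ≈ 0.001.

0.001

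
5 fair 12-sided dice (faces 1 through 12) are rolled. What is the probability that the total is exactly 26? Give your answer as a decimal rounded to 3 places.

There are 12^5 = 248832 equally likely outcomes.
The number of ordered 5-tuples from {1,…,12} summing to 26 is 9075.
P(sum = 26) = 9075/248832 = 3025/82944 ≈ 0.036.

0.036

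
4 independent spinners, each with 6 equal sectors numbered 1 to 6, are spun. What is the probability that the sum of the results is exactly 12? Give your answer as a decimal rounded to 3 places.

There are 6^4 = 1296 equally likely outcomes.
The number of ordered 4-tuples from {1,…,6} summing to 12 is 125.
P(sum = 12) = 125/1296 ≈ 0.096.

0.096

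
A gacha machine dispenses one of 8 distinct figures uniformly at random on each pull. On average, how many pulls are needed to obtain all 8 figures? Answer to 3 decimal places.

21.743

After i distinct types are collected, each trial gives a new one with probability (8−i)/8, so the expected wait for the next new type is 8/(8−i).
E = 8/8 + 8/7 + 8/6 + 8/5 + 8/4 + 8/3 + 8/2 + 8/1 = 761/35 ≈ 21.743.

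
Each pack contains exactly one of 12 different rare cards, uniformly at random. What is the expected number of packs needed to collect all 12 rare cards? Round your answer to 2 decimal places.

37.24

After i distinct types are collected, each trial gives a new one with probability (12−i)/12, so the expected wait for the next new type is 12/(12−i).
E = 12/12 + 12/11 + 12/10 + 12/9 + 12/8 + 12/7 + 12/6 + 12/5 + 12/4 + 12/3 + 12/2 + 12/1 = 86021/2310 ≈ 37.24.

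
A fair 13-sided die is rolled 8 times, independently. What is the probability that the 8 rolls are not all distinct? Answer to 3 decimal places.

P(all 8 different) = 13/13 · 12/13 · ··· · 6/13 ≈ 0.064.
P(at least two equal) = 1 − 0.064 = 0.936.

0.936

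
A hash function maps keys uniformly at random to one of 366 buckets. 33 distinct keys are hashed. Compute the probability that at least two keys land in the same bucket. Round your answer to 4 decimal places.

It's easier to compute the probability that all 33 are distinct.
P(all distinct) = 366/366 · 365/366 · ··· · 334/366 ≈ 0.2260.
So the probability of at least one match is 1 − 0.2260 = 0.7740.

0.7740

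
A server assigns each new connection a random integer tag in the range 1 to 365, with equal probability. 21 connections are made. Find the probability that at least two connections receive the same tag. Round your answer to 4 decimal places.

0.4437

It's easier to compute the probability that all 21 are distinct.
P(all distinct) = 365/365 · 364/365 · ··· · 345/365 ≈ 0.5563.
So the probability of at least one match is 1 − 0.5563 = 0.4437.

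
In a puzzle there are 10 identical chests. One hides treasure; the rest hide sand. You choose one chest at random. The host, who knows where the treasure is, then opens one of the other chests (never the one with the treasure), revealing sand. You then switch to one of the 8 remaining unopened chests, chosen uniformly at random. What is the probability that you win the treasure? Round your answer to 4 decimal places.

0.1125

Your original chest holds the treasure with probability 1/10, so the other 9 collectively hold it with probability 9/10.
The host can always find an empty chest to open, so this doesn't change that 9/10; it is now spread over the 8 remaining unopened chests.
P(win by switching) = (9/10) · (1/8) = 9/80 ≈ 0.1125.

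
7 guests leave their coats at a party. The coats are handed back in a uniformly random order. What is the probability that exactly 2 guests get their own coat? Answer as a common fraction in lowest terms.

Choose which 2 of the 7 are fixed: C(7,2) = 21 ways.
The remaining 5 must have no fixed point: D(5) = 44.
P = 21·44/5040 = 11/60.

11/60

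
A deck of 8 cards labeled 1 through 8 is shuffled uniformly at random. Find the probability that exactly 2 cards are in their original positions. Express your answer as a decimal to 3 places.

Choose which 2 of the 8 are fixed: C(8,2) = 28 ways.
The remaining 6 must have no fixed point: D(6) = 265.
P = 28·265/40320 = 53/288 ≈ 0.184.

0.184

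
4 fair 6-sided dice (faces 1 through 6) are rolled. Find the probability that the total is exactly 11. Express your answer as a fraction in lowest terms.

There are 6^4 = 1296 equally likely outcomes.
The number of ordered 4-tuples from {1,…,6} summing to 11 is 104.
P(sum = 11) = 104/1296 = 13/162.

13/162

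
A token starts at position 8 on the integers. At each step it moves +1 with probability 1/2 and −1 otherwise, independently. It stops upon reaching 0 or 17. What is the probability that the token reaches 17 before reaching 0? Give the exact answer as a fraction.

8/17

With a fair step, P(i) = ½P(i−1) + ½P(i+1) with P(0)=0, P(17)=1 has the linear solution P(i) = i/17.
P(8) = 8/17.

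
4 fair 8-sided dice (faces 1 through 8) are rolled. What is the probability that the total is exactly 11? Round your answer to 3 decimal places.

There are 8^4 = 4096 equally likely outcomes.
The number of ordered 4-tuples from {1,…,8} summing to 11 is 120.
P(sum = 11) = 120/4096 = 15/512 ≈ 0.029.

0.029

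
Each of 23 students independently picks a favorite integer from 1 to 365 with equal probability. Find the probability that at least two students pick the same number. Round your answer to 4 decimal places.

0.5073

It's easier to compute the probability that all 23 are distinct.
P(all distinct) = 365/365 · 364/365 · ··· · 343/365 ≈ 0.4927.
So the probability of at least one match is 1 − 0.4927 = 0.5073.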